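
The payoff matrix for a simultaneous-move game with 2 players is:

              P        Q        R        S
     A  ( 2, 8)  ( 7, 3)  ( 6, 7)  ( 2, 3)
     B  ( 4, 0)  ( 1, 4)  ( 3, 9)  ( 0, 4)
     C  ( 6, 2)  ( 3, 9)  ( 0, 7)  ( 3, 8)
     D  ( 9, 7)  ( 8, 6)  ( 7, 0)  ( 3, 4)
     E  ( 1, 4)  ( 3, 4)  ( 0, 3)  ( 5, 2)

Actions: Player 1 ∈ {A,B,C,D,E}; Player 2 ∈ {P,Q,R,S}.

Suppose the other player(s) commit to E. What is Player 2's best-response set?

P2 best: {P,Q}

u_2(P vs E) = 4
u_2(Q vs E) = 4
u_2(R vs E) = 3
u_2(S vs E) = 2
max payoff 4 at {P,Q}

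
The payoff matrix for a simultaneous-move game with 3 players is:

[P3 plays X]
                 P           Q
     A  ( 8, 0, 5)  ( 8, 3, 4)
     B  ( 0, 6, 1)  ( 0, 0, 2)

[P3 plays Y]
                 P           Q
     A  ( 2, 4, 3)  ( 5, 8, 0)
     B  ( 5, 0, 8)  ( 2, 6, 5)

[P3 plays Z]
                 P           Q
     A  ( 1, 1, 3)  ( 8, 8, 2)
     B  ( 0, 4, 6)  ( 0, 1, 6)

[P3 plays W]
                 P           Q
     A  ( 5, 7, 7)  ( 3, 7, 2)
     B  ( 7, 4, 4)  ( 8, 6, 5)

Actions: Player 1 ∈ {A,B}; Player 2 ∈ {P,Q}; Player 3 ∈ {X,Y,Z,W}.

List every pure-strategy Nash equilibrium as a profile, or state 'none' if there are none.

Nash profiles: (A,Q,X)

(A,P,X): not NE [P2→Q gives 3>0; P3→W gives 7>5]
(A,P,Y): not NE [P1→B gives 5>2; P2→Q gives 8>4; P3→W gives 7>3]
(A,P,Z): not NE [P2→Q gives 8>1; P3→W gives 7>3]
(A,P,W): not NE [P1→B gives 7>5]
(A,Q,X): NE
(A,Q,Y): not NE [P3→X gives 4>0]
(A,Q,Z): not NE [P3→X gives 4>2]
(A,Q,W): not NE [P1→B gives 8>3; P3→X gives 4>2]
(B,P,X): not NE [P1→A gives 8>0; P3→Y gives 8>1]
(B,P,Y): not NE [P2→Q gives 6>0]
(B,P,Z): not NE [P1→A gives 1>0; P3→Y gives 8>6]
(B,P,W): not NE [P2→Q gives 6>4; P3→Y gives 8>4]
(B,Q,X): not NE [P1→A gives 8>0; P2→P gives 6>0; P3→Z gives 6>2]
(B,Q,Y): not NE [P1→A gives 5>2; P3→Z gives 6>5]
(B,Q,Z): not NE [P1→A gives 8>0; P2→P gives 4>1]
(B,Q,W): not NE [P3→Z gives 6>5]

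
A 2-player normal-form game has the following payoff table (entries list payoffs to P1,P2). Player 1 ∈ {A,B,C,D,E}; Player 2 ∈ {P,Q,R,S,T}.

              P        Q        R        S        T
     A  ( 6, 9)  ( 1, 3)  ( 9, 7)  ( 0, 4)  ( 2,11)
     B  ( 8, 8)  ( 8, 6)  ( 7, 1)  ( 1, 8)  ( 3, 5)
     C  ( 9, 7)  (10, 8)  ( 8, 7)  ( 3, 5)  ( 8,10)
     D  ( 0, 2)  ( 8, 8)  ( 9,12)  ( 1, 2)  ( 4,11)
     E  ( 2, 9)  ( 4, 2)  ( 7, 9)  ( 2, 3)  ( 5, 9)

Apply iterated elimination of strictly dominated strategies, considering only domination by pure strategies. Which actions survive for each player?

P1 drop B (C beats it: P:9>8 Q:10>8 R:8>7 S:3>1 T:8>3)
P1 drop E (C beats it: P:9>2 Q:10>4 R:8>7 S:3>2 T:8>5)
P2 drop P (T beats it: A:11>9 C:10>7 D:11>2)
P2 drop Q (T beats it: A:11>3 C:10>8 D:11>8)
P2 drop S (R beats it: A:7>4 C:7>5 D:12>2)
P1→{A,C,D} P2→{R,T}

Remaining: P1:{A,C,D} P2:{R,T}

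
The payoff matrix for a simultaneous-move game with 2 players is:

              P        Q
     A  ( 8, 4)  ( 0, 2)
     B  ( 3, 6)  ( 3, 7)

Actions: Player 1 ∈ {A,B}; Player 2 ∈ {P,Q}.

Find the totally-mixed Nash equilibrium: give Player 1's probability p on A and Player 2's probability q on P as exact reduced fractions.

p=1/3, q=3/8

P1 indiff ⇒ q·8+(1-q)·0 = q·3+(1-q)·3 ⇒ q(5) = (1-q)(3) ⇒ q = 3/8
P2 indiff ⇒ p·4+(1-p)·6 = p·2+(1-p)·7 ⇒ p(2) = (1-p)(1) ⇒ p = 1/3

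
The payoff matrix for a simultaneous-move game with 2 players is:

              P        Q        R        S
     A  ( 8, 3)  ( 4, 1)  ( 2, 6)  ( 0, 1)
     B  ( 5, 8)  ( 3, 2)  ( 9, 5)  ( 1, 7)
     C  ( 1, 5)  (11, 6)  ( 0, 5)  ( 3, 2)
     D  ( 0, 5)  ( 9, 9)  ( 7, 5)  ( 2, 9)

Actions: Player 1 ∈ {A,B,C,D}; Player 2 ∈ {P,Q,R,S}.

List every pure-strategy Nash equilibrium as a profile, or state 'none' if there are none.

PSNE = {(C,Q)}

(A,P): not NE [P2→R gives 6>3]
(A,Q): not NE [P1→C gives 11>4; P2→R gives 6>1]
(A,R): not NE [P1→B gives 9>2]
(A,S): not NE [P1→C gives 3>0; P2→R gives 6>1]
(B,P): not NE [P1→A gives 8>5]
(B,Q): not NE [P1→C gives 11>3; P2→P gives 8>2]
(B,R): not NE [P2→P gives 8>5]
(B,S): not NE [P1→C gives 3>1; P2→P gives 8>7]
(C,P): not NE [P1→A gives 8>1; P2→Q gives 6>5]
(C,Q): NE
(C,R): not NE [P1→B gives 9>0; P2→Q gives 6>5]
(C,S): not NE [P2→Q gives 6>2]
(D,P): not NE [P1→A gives 8>0; P2→S gives 9>5]
(D,Q): not NE [P1→C gives 11>9]
(D,R): not NE [P1→B gives 9>7; P2→S gives 9>5]
(D,S): not NE [P1→C gives 3>2]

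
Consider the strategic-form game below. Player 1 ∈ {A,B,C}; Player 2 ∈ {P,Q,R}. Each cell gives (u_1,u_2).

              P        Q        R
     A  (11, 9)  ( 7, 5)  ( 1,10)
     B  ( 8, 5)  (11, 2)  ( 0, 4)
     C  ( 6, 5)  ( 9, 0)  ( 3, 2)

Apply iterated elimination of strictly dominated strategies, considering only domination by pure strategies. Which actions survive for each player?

P2 drop Q (P beats it: A:9>5 B:5>2 C:5>0)
P1 drop B (A beats it: P:11>8 R:1>0)
P1→{A,C} P2→{P,R}

IESDS → P1:{A,C} P2:{P,R}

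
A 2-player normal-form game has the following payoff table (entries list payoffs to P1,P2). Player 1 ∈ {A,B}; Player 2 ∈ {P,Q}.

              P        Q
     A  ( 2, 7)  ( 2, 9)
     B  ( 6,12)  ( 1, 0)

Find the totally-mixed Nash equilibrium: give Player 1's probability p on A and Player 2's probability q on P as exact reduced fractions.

P1 indiff ⇒ q·2+(1-q)·2 = q·6+(1-q)·1 ⇒ q(-4) = (1-q)(-1) ⇒ q = 1/5
P2 indiff ⇒ p·7+(1-p)·12 = p·9+(1-p)·0 ⇒ p(-2) = (1-p)(-12) ⇒ p = 6/7

P1 mixes 6/7 on A; P2 mixes 1/5 on P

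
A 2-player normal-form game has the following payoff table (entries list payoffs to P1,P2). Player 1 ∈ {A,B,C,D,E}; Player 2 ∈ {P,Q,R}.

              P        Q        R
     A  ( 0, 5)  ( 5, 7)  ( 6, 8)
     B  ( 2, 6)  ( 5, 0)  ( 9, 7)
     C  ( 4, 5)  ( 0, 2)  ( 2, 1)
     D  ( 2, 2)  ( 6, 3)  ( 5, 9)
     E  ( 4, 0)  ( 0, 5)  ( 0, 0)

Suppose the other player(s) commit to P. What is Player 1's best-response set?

u_1(A vs P) = 0
u_1(B vs P) = 2
u_1(C vs P) = 4
u_1(D vs P) = 2
u_1(E vs P) = 4
max payoff 4 at {C,E}

BR_1 = {C,E}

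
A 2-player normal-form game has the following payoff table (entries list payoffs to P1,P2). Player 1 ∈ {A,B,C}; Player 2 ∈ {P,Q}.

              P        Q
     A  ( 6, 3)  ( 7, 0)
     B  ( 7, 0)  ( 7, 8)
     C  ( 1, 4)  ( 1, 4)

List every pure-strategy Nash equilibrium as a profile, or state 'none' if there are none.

(A,P): not NE [P1→B gives 7>6]
(A,Q): not NE [P2→P gives 3>0]
(B,P): not NE [P2→Q gives 8>0]
(B,Q): NE
(C,P): not NE [P1→B gives 7>1]
(C,Q): not NE [P1→B gives 7>1]

PSNE = {(B,Q)}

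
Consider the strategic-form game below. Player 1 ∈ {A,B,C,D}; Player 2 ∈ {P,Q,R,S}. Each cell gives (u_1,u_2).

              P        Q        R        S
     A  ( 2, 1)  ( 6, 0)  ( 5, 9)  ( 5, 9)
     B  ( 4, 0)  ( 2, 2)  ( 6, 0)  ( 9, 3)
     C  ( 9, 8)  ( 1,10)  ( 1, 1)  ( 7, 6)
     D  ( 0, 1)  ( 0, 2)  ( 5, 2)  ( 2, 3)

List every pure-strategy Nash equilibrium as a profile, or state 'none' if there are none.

(A,P): not NE [P1→C gives 9>2; P2→S gives 9>1]
(A,Q): not NE [P2→S gives 9>0]
(A,R): not NE [P1→B gives 6>5]
(A,S): not NE [P1→B gives 9>5]
(B,P): not NE [P1→C gives 9>4; P2→S gives 3>0]
(B,Q): not NE [P1→A gives 6>2; P2→S gives 3>2]
(B,R): not NE [P2→S gives 3>0]
(B,S): NE
(C,P): not NE [P2→Q gives 10>8]
(C,Q): not NE [P1→A gives 6>1]
(C,R): not NE [P1→B gives 6>1; P2→Q gives 10>1]
(C,S): not NE [P1→B gives 9>7; P2→Q gives 10>6]
(D,P): not NE [P1→C gives 9>0; P2→S gives 3>1]
(D,Q): not NE [P1→A gives 6>0; P2→S gives 3>2]
(D,R): not NE [P1→B gives 6>5; P2→S gives 3>2]
(D,S): not NE [P1→B gives 9>2]

NE set: (B,S)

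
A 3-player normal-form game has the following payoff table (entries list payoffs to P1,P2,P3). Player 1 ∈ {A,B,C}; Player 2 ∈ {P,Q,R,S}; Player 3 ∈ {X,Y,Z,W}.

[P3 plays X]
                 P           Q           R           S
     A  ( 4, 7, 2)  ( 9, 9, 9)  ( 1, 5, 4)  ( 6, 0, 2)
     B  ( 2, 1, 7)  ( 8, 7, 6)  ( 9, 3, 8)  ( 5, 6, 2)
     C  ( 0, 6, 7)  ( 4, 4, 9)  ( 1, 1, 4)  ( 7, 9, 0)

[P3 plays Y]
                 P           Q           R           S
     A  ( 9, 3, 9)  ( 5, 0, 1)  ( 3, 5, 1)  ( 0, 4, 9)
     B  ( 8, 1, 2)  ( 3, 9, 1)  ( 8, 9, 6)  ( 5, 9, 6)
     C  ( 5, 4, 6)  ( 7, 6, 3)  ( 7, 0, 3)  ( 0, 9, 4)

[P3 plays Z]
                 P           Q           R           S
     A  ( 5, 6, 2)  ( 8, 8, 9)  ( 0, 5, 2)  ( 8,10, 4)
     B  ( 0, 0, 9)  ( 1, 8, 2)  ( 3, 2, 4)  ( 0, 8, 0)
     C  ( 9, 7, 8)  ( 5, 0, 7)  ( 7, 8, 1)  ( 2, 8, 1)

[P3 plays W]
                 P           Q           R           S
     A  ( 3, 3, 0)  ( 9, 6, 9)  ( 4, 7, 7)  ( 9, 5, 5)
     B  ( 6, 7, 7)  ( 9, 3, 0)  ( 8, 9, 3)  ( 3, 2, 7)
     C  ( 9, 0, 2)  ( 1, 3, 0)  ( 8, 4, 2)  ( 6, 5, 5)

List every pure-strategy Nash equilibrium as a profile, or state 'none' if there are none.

NE set: (A,Q,X)

(A,P,X): not NE [P2→Q gives 9>7; P3→Y gives 9>2]
(A,P,Y): not NE [P2→R gives 5>3]
(A,P,Z): not NE [P1→C gives 9>5; P2→S gives 10>6; P3→Y gives 9>2]
(A,P,W): not NE [P1→C gives 9>3; P2→R gives 7>3; P3→Y gives 9>0]
(A,Q,X): NE
(A,Q,Y): not NE [P1→C gives 7>5; P2→R gives 5>0; P3→W gives 9>1]
(A,Q,Z): not NE [P2→S gives 10>8]
(A,Q,W): not NE [P2→R gives 7>6]
(A,R,X): not NE [P1→B gives 9>1; P2→Q gives 9>5; P3→W gives 7>4]
(A,R,Y): not NE [P1→B gives 8>3; P3→W gives 7>1]
(A,R,Z): not NE [P1→C gives 7>0; P2→S gives 10>5; P3→W gives 7>2]
(A,R,W): not NE [P1→C gives 8>4]
(A,S,X): not NE [P1→C gives 7>6; P2→Q gives 9>0; P3→Y gives 9>2]
(A,S,Y): not NE [P1→B gives 5>0; P2→R gives 5>4]
(A,S,Z): not NE [P3→Y gives 9>4]
(A,S,W): not NE [P2→R gives 7>5; P3→Y gives 9>5]
(B,P,X): not NE [P1→A gives 4>2; P2→Q gives 7>1; P3→Z gives 9>7]
(B,P,Y): not NE [P1→A gives 9>8; P2→S gives 9>1; P3→Z gives 9>2]
(B,P,Z): not NE [P1→C gives 9>0; P2→S gives 8>0]
(B,P,W): not NE [P1→C gives 9>6; P2→R gives 9>7; P3→Z gives 9>7]
(B,Q,X): not NE [P1→A gives 9>8]
(B,Q,Y): not NE [P1→C gives 7>3; P3→X gives 6>1]
(B,Q,Z): not NE [P1→A gives 8>1; P3→X gives 6>2]
(B,Q,W): not NE [P2→R gives 9>3; P3→X gives 6>0]
(B,R,X): not NE [P2→Q gives 7>3]
(B,R,Y): not NE [P3→X gives 8>6]
(B,R,Z): not NE [P1→C gives 7>3; P2→S gives 8>2; P3→X gives 8>4]
(B,R,W): not NE [P3→X gives 8>3]
(B,S,X): not NE [P1→C gives 7>5; P2→Q gives 7>6; P3→W gives 7>2]
(B,S,Y): not NE [P3→W gives 7>6]
(B,S,Z): not NE [P1→A gives 8>0; P3→W gives 7>0]
(B,S,W): not NE [P1→A gives 9>3; P2→R gives 9>2]
(C,P,X): not NE [P1→A gives 4>0; P2→S gives 9>6; P3→Z gives 8>7]
(C,P,Y): not NE [P1→A gives 9>5; P2→S gives 9>4; P3→Z gives 8>6]
(C,P,Z): not NE [P2→S gives 8>7]
(C,P,W): not NE [P2→S gives 5>0; P3→Z gives 8>2]
(C,Q,X): not NE [P1→A gives 9>4; P2→S gives 9>4]
(C,Q,Y): not NE [P2→S gives 9>6; P3→X gives 9>3]
(C,Q,Z): not NE [P1→A gives 8>5; P2→S gives 8>0; P3→X gives 9>7]
(C,Q,W): not NE [P1→B gives 9>1; P2→S gives 5>3; P3→X gives 9>0]
(C,R,X): not NE [P1→B gives 9>1; P2→S gives 9>1]
(C,R,Y): not NE [P1→B gives 8>7; P2→S gives 9>0; P3→X gives 4>3]
(C,R,Z): not NE [P3→X gives 4>1]
(C,R,W): not NE [P2→S gives 5>4; P3→X gives 4>2]
(C,S,X): not NE [P3→W gives 5>0]
(C,S,Y): not NE [P1→B gives 5>0; P3→W gives 5>4]
(C,S,Z): not NE [P1→A gives 8>2; P3→W gives 5>1]
(C,S,W): not NE [P1→A gives 9>6]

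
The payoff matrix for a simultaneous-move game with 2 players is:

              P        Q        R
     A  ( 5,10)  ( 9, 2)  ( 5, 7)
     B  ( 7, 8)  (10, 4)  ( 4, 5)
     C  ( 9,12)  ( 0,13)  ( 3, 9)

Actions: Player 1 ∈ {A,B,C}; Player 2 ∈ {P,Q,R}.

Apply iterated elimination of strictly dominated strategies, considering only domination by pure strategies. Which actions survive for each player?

Survivors P1:{B,C} P2:{P,Q}

P2 drop R (P beats it: A:10>7 B:8>5 C:12>9)
P1 drop A (B beats it: P:7>5 Q:10>9)
P1→{B,C} P2→{P,Q}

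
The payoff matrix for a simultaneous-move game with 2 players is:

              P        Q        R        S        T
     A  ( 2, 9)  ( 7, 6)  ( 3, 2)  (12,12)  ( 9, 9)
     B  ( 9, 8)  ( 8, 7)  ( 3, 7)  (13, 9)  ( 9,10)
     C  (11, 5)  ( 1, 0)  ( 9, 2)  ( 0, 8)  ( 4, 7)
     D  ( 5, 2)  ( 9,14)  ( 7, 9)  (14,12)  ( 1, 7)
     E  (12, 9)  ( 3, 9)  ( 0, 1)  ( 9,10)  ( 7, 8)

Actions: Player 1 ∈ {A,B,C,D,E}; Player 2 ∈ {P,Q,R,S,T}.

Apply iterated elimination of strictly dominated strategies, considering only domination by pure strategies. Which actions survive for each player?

IESDS → P1:{A,B,D} P2:{Q,S,T}

P2 drop P (S beats it: A:12>9 B:9>8 C:8>5 D:12>2 E:10>9)
P1 drop E (A beats it: Q:7>3 R:3>0 S:12>9 T:9>7)
P2 drop R (S beats it: A:12>2 B:9>7 C:8>2 D:12>9)
P1 drop C (A beats it: Q:7>1 S:12>0 T:9>4)
P1→{A,B,D} P2→{Q,S,T}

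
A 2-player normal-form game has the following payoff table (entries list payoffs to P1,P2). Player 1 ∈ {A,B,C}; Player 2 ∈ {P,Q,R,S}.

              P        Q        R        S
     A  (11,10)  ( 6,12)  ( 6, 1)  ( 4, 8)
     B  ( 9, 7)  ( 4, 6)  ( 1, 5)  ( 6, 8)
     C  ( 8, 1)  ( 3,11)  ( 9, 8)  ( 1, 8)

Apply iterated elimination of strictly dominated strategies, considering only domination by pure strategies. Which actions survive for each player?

P2 drop R (Q beats it: A:12>1 B:6>5 C:11>8)
P1 drop C (A beats it: P:11>8 Q:6>3 S:4>1)
P1→{A,B} P2→{P,Q,S}

IESDS → P1:{A,B} P2:{P,Q,S}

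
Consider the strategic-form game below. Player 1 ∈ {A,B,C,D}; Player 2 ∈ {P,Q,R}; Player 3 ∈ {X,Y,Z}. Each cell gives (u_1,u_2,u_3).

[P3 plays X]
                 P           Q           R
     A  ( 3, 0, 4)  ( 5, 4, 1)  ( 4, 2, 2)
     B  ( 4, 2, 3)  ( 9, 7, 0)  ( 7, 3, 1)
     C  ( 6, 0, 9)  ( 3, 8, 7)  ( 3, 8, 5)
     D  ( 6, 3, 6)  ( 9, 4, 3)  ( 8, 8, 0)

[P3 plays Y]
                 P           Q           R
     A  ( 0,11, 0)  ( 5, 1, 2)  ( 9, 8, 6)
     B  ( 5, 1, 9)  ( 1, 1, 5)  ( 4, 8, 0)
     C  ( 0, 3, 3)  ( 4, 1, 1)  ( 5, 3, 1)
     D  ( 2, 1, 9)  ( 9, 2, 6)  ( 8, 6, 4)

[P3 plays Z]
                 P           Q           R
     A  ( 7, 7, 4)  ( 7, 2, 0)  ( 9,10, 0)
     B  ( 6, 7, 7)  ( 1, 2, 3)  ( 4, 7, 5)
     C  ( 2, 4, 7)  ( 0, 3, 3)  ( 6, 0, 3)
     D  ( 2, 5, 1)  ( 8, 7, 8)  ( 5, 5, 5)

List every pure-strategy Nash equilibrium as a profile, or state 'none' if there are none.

(A,P,X): not NE [P1→D gives 6>3; P2→Q gives 4>0]
(A,P,Y): not NE [P1→B gives 5>0; P3→Z gives 4>0]
(A,P,Z): not NE [P2→R gives 10>7]
(A,Q,X): not NE [P1→D gives 9>5; P3→Y gives 2>1]
(A,Q,Y): not NE [P1→D gives 9>5; P2→P gives 11>1]
(A,Q,Z): not NE [P1→D gives 8>7; P2→R gives 10>2; P3→Y gives 2>0]
(A,R,X): not NE [P1→D gives 8>4; P2→Q gives 4>2; P3→Y gives 6>2]
(A,R,Y): not NE [P2→P gives 11>8]
(A,R,Z): not NE [P3→Y gives 6>0]
(B,P,X): not NE [P1→D gives 6>4; P2→Q gives 7>2; P3→Y gives 9>3]
(B,P,Y): not NE [P2→R gives 8>1]
(B,P,Z): not NE [P1→A gives 7>6; P3→Y gives 9>7]
(B,Q,X): not NE [P3→Y gives 5>0]
(B,Q,Y): not NE [P1→D gives 9>1; P2→R gives 8>1]
(B,Q,Z): not NE [P1→D gives 8>1; P2→R gives 7>2; P3→Y gives 5>3]
(B,R,X): not NE [P1→D gives 8>7; P2→Q gives 7>3; P3→Z gives 5>1]
(B,R,Y): not NE [P1→A gives 9>4; P3→Z gives 5>0]
(B,R,Z): not NE [P1→A gives 9>4]
(C,P,X): not NE [P2→R gives 8>0]
(C,P,Y): not NE [P1→B gives 5>0; P3→X gives 9>3]
(C,P,Z): not NE [P1→A gives 7>2; P3→X gives 9>7]
(C,Q,X): not NE [P1→D gives 9>3]
(C,Q,Y): not NE [P1→D gives 9>4; P2→R gives 3>1; P3→X gives 7>1]
(C,Q,Z): not NE [P1→D gives 8>0; P2→P gives 4>3; P3→X gives 7>3]
(C,R,X): not NE [P1→D gives 8>3]
(C,R,Y): not NE [P1→A gives 9>5; P3→X gives 5>1]
(C,R,Z): not NE [P1→A gives 9>6; P2→P gives 4>0; P3→X gives 5>3]
(D,P,X): not NE [P2→R gives 8>3; P3→Y gives 9>6]
(D,P,Y): not NE [P1→B gives 5>2; P2→R gives 6>1]
(D,P,Z): not NE [P1→A gives 7>2; P2→Q gives 7>5; P3→Y gives 9>1]
(D,Q,X): not NE [P2→R gives 8>4; P3→Z gives 8>3]
(D,Q,Y): not NE [P2→R gives 6>2; P3→Z gives 8>6]
(D,Q,Z): NE
(D,R,X): not NE [P3→Z gives 5>0]
(D,R,Y): not NE [P1→A gives 9>8; P3→Z gives 5>4]
(D,R,Z): not NE [P1→A gives 9>5; P2→Q gives 7>5]

Nash profiles: (D,Q,Z)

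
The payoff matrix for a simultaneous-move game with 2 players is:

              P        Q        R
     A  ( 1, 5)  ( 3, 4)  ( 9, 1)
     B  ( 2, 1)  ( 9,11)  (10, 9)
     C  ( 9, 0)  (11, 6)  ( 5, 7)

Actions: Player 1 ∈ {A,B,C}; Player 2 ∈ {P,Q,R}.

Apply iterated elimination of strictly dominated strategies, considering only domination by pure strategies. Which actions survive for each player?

P1 drop A (B beats it: P:2>1 Q:9>3 R:10>9)
P2 drop P (Q beats it: B:11>1 C:6>0)
P1→{B,C} P2→{Q,R}

IESDS → P1:{B,C} P2:{Q,R}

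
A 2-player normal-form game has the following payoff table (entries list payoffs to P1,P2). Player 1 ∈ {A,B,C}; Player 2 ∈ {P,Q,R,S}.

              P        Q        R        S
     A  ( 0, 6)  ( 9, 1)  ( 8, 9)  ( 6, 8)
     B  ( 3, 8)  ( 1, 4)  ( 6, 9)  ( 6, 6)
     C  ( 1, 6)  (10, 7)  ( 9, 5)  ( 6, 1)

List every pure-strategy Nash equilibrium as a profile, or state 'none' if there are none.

(A,P): not NE [P1→B gives 3>0; P2→R gives 9>6]
(A,Q): not NE [P1→C gives 10>9; P2→R gives 9>1]
(A,R): not NE [P1→C gives 9>8]
(A,S): not NE [P2→R gives 9>8]
(B,P): not NE [P2→R gives 9>8]
(B,Q): not NE [P1→C gives 10>1; P2→R gives 9>4]
(B,R): not NE [P1→C gives 9>6]
(B,S): not NE [P2→R gives 9>6]
(C,P): not NE [P1→B gives 3>1; P2→Q gives 7>6]
(C,Q): NE
(C,R): not NE [P2→Q gives 7>5]
(C,S): not NE [P2→Q gives 7>1]

PSNE = {(C,Q)}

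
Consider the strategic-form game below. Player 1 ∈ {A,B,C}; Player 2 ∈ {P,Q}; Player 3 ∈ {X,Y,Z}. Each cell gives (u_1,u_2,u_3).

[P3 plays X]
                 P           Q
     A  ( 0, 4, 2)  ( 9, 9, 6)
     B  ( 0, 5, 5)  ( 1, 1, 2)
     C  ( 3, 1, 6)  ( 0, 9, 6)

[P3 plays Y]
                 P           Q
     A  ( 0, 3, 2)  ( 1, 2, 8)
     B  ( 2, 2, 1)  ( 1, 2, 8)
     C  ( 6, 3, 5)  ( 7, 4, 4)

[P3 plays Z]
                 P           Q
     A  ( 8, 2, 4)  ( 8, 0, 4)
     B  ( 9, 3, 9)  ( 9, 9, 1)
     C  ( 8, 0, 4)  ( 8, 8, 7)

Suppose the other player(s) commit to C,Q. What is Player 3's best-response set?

u_3(X vs C,Q) = 6
u_3(Y vs C,Q) = 4
u_3(Z vs C,Q) = 7
max payoff 7 at {Z}

argmax u_3 = {Z}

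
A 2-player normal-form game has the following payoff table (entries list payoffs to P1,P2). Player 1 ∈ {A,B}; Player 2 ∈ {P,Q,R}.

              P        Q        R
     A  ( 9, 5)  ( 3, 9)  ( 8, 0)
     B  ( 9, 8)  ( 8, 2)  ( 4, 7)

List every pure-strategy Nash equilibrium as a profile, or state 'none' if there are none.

PSNE = {(B,P)}

(A,P): not NE [P2→Q gives 9>5]
(A,Q): not NE [P1→B gives 8>3]
(A,R): not NE [P2→Q gives 9>0]
(B,P): NE
(B,Q): not NE [P2→P gives 8>2]
(B,R): not NE [P1→A gives 8>4; P2→P gives 8>7]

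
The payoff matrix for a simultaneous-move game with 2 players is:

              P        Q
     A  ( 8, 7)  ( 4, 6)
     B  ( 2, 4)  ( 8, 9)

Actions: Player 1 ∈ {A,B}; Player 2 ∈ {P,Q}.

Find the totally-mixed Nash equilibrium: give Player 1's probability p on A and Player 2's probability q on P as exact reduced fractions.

P1 mixes 5/6 on A; P2 mixes 2/5 on P

P1 indiff ⇒ q·8+(1-q)·4 = q·2+(1-q)·8 ⇒ q(6) = (1-q)(4) ⇒ q = 2/5
P2 indiff ⇒ p·7+(1-p)·4 = p·6+(1-p)·9 ⇒ p(1) = (1-p)(5) ⇒ p = 5/6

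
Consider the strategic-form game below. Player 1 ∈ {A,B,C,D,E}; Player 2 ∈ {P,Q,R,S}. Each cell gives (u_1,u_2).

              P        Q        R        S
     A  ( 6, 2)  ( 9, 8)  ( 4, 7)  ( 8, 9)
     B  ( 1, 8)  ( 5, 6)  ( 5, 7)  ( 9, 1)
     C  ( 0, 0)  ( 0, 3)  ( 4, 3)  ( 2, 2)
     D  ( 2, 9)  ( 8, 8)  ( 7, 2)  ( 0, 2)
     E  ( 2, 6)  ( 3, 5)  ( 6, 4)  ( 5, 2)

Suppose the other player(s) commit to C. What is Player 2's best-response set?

u_2(P vs C) = 0
u_2(Q vs C) = 3
u_2(R vs C) = 3
u_2(S vs C) = 2
max payoff 3 at {Q,R}

BR_2 = {Q,R}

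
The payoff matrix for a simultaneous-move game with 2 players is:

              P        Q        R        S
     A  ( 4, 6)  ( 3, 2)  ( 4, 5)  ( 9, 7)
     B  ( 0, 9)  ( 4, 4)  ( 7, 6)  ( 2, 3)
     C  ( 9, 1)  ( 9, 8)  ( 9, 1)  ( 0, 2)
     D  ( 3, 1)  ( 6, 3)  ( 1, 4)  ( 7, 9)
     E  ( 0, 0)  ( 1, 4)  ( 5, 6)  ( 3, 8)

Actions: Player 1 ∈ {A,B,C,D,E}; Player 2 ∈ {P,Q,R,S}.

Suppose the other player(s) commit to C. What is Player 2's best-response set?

u_2(P vs C) = 1
u_2(Q vs C) = 8
u_2(R vs C) = 1
u_2(S vs C) = 2
max payoff 8 at {Q}

BR_2 = {Q}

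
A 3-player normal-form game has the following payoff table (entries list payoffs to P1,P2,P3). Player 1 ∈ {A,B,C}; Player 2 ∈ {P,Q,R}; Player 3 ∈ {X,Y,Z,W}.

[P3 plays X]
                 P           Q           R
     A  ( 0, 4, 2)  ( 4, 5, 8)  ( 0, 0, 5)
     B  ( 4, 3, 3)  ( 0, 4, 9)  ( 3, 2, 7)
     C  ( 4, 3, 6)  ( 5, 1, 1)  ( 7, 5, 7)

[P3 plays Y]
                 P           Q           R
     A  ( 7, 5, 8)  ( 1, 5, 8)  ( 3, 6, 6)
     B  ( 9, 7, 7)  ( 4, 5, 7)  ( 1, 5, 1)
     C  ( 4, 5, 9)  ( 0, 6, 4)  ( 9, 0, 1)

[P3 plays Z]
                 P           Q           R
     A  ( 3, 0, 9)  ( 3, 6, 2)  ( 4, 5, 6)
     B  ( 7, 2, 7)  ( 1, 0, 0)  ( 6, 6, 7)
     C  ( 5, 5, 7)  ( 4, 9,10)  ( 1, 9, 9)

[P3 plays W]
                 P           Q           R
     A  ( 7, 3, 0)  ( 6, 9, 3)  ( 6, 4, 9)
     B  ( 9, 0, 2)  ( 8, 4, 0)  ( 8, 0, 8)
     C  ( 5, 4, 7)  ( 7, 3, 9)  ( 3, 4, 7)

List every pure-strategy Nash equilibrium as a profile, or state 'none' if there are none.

(A,P,X): not NE [P1→C gives 4>0; P2→Q gives 5>4; P3→Z gives 9>2]
(A,P,Y): not NE [P1→B gives 9>7; P2→R gives 6>5; P3→Z gives 9>8]
(A,P,Z): not NE [P1→B gives 7>3; P2→Q gives 6>0]
(A,P,W): not NE [P1→B gives 9>7; P2→Q gives 9>3; P3→Z gives 9>0]
(A,Q,X): not NE [P1→C gives 5>4]
(A,Q,Y): not NE [P1→B gives 4>1; P2→R gives 6>5]
(A,Q,Z): not NE [P1→C gives 4>3; P3→Y gives 8>2]
(A,Q,W): not NE [P1→B gives 8>6; P3→Y gives 8>3]
(A,R,X): not NE [P1→C gives 7>0; P2→Q gives 5>0; P3→W gives 9>5]
(A,R,Y): not NE [P1→C gives 9>3; P3→W gives 9>6]
(A,R,Z): not NE [P1→B gives 6>4; P2→Q gives 6>5; P3→W gives 9>6]
(A,R,W): not NE [P1→B gives 8>6; P2→Q gives 9>4]
(B,P,X): not NE [P2→Q gives 4>3; P3→Z gives 7>3]
(B,P,Y): NE
(B,P,Z): not NE [P2→R gives 6>2]
(B,P,W): not NE [P2→Q gives 4>0; P3→Z gives 7>2]
(B,Q,X): not NE [P1→C gives 5>0]
(B,Q,Y): not NE [P2→P gives 7>5; P3→X gives 9>7]
(B,Q,Z): not NE [P1→C gives 4>1; P2→R gives 6>0; P3→X gives 9>0]
(B,Q,W): not NE [P3→X gives 9>0]
(B,R,X): not NE [P1→C gives 7>3; P2→Q gives 4>2; P3→W gives 8>7]
(B,R,Y): not NE [P1→C gives 9>1; P2→P gives 7>5; P3→W gives 8>1]
(B,R,Z): not NE [P3→W gives 8>7]
(B,R,W): not NE [P2→Q gives 4>0]
(C,P,X): not NE [P2→R gives 5>3; P3→Y gives 9>6]
(C,P,Y): not NE [P1→B gives 9>4; P2→Q gives 6>5]
(C,P,Z): not NE [P1→B gives 7>5; P2→R gives 9>5; P3→Y gives 9>7]
(C,P,W): not NE [P1→B gives 9>5; P3→Y gives 9>7]
(C,Q,X): not NE [P2→R gives 5>1; P3→Z gives 10>1]
(C,Q,Y): not NE [P1→B gives 4>0; P3→Z gives 10>4]
(C,Q,Z): NE
(C,Q,W): not NE [P1→B gives 8>7; P2→R gives 4>3; P3→Z gives 10>9]
(C,R,X): not NE [P3→Z gives 9>7]
(C,R,Y): not NE [P2→Q gives 6>0; P3→Z gives 9>1]
(C,R,Z): not NE [P1→B gives 6>1]
(C,R,W): not NE [P1→B gives 8>3; P3→Z gives 9>7]

NE set: (B,P,Y), (C,Q,Z)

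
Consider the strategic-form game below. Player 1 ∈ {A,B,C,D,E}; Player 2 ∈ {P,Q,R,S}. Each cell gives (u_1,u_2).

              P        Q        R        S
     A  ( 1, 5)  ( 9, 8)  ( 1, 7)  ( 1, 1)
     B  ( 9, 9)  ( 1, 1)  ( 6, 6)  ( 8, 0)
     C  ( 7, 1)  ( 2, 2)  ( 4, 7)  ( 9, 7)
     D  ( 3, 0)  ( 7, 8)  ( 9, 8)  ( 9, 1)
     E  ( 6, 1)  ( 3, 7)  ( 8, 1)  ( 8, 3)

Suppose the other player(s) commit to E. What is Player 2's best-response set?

BR_2 = {Q}

u_2(P vs E) = 1
u_2(Q vs E) = 7
u_2(R vs E) = 1
u_2(S vs E) = 3
max payoff 7 at {Q}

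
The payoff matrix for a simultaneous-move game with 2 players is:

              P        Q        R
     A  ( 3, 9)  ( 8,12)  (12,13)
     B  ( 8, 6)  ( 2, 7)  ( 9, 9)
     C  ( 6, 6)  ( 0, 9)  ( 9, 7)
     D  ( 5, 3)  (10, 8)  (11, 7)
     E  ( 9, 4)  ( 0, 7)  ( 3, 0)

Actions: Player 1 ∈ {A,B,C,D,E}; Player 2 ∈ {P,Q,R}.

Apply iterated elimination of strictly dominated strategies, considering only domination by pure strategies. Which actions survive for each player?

Survivors P1:{A,D} P2:{Q,R}

P2 drop P (Q beats it: A:12>9 B:7>6 C:9>6 D:8>3 E:7>4)
P1 drop B (A beats it: Q:8>2 R:12>9)
P1 drop C (A beats it: Q:8>0 R:12>9)
P1 drop E (A beats it: Q:8>0 R:12>3)
P1→{A,D} P2→{Q,R}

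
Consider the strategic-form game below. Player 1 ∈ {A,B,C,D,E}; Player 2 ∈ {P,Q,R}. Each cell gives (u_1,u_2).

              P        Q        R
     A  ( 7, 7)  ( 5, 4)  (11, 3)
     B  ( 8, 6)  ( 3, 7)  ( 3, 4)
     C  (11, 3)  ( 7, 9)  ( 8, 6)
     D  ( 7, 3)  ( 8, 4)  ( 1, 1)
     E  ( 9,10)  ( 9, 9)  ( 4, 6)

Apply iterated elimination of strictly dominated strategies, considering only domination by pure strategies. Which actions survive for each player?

IESDS → P1:{C,E} P2:{P,Q}

P1 drop B (C beats it: P:11>8 Q:7>3 R:8>3)
P1 drop D (E beats it: P:9>7 Q:9>8 R:4>1)
P2 drop R (Q beats it: A:4>3 C:9>6 E:9>6)
P1 drop A (C beats it: P:11>7 Q:7>5)
P1→{C,E} P2→{P,Q}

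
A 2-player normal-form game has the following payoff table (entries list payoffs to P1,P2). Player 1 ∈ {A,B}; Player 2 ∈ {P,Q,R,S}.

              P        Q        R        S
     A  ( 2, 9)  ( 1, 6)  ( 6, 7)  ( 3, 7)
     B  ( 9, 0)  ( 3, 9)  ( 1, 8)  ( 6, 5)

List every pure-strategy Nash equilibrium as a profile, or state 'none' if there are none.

(A,P): not NE [P1→B gives 9>2]
(A,Q): not NE [P1→B gives 3>1; P2→P gives 9>6]
(A,R): not NE [P2→P gives 9>7]
(A,S): not NE [P1→B gives 6>3; P2→P gives 9>7]
(B,P): not NE [P2→Q gives 9>0]
(B,Q): NE
(B,R): not NE [P1→A gives 6>1; P2→Q gives 9>8]
(B,S): not NE [P2→Q gives 9>5]

Nash profiles: (B,Q)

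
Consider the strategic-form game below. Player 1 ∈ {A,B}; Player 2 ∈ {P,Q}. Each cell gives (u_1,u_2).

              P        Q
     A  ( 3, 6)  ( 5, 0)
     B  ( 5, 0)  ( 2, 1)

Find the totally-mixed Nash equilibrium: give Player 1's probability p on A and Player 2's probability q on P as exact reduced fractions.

P1 indiff ⇒ q·3+(1-q)·5 = q·5+(1-q)·2 ⇒ q(-2) = (1-q)(-3) ⇒ q = 3/5
P2 indiff ⇒ p·6+(1-p)·0 = p·0+(1-p)·1 ⇒ p(6) = (1-p)(1) ⇒ p = 1/7

p=1/7, q=3/5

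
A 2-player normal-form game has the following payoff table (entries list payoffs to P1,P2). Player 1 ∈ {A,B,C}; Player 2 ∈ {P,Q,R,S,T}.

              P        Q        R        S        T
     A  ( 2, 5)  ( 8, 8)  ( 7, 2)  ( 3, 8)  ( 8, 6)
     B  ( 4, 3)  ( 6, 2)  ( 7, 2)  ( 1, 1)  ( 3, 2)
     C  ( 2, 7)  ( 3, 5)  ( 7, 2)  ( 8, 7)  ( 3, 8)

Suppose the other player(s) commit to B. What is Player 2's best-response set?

u_2(P vs B) = 3
u_2(Q vs B) = 2
u_2(R vs B) = 2
u_2(S vs B) = 1
u_2(T vs B) = 2
max payoff 3 at {P}

P2 best: {P}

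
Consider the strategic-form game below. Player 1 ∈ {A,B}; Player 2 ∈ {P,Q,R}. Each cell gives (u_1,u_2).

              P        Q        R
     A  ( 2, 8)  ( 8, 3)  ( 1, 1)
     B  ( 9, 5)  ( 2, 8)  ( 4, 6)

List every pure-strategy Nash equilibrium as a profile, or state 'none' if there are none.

PSNE: ∅

(A,P): not NE [P1→B gives 9>2]
(A,Q): not NE [P2→P gives 8>3]
(A,R): not NE [P1→B gives 4>1; P2→P gives 8>1]
(B,P): not NE [P2→Q gives 8>5]
(B,Q): not NE [P1→A gives 8>2]
(B,R): not NE [P2→Q gives 8>6]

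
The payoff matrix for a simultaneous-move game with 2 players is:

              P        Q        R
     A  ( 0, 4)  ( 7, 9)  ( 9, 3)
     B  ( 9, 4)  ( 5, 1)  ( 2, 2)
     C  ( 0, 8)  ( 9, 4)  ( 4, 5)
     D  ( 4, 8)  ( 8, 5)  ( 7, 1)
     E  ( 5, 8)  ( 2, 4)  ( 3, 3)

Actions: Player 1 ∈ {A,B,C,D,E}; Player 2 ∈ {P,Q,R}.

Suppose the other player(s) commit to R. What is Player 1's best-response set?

u_1(A vs R) = 9
u_1(B vs R) = 2
u_1(C vs R) = 4
u_1(D vs R) = 7
u_1(E vs R) = 3
max payoff 9 at {A}

BR_1 = {A}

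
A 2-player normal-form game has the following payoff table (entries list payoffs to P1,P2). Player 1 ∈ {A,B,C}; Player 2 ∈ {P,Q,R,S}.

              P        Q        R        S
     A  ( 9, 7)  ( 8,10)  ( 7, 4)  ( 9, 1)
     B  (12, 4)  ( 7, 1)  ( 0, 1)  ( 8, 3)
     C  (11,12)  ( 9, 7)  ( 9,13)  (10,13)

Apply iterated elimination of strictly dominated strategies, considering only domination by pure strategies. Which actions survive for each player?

P1 drop A (C beats it: P:11>9 Q:9>8 R:9>7 S:10>9)
P2 drop Q (P beats it: B:4>1 C:12>7)
P1→{B,C} P2→{P,R,S}

Remaining: P1:{B,C} P2:{P,R,S}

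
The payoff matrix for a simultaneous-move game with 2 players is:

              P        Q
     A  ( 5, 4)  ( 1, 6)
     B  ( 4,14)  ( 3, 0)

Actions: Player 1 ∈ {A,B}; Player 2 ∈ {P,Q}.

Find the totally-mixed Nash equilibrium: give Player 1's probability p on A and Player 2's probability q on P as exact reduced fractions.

P1 indiff ⇒ q·5+(1-q)·1 = q·4+(1-q)·3 ⇒ q(1) = (1-q)(2) ⇒ q = 2/3
P2 indiff ⇒ p·4+(1-p)·14 = p·6+(1-p)·0 ⇒ p(-2) = (1-p)(-14) ⇒ p = 7/8

P1 mixes 7/8 on A; P2 mixes 2/3 on P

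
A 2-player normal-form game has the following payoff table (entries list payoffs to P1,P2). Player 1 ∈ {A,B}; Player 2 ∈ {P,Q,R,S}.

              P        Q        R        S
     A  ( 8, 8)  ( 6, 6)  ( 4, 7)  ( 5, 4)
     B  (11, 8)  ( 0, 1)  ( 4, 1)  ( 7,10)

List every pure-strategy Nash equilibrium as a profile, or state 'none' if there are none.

(A,P): not NE [P1→B gives 11>8]
(A,Q): not NE [P2→P gives 8>6]
(A,R): not NE [P2→P gives 8>7]
(A,S): not NE [P1→B gives 7>5; P2→P gives 8>4]
(B,P): not NE [P2→S gives 10>8]
(B,Q): not NE [P1→A gives 6>0; P2→S gives 10>1]
(B,R): not NE [P2→S gives 10>1]
(B,S): NE

Nash profiles: (B,S)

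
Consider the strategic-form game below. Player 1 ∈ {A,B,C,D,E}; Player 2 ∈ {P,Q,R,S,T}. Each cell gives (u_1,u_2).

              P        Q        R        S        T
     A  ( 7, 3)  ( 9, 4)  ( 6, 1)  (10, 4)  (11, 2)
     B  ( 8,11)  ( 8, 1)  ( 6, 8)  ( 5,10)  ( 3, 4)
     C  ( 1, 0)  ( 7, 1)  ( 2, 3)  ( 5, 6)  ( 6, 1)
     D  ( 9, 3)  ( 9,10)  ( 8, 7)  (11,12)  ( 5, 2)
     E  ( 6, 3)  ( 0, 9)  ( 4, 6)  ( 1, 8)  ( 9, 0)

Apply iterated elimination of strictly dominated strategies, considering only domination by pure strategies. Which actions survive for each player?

P1 drop B (D beats it: P:9>8 Q:9>8 R:8>6 S:11>5 T:5>3)
P1 drop C (A beats it: P:7>1 Q:9>7 R:6>2 S:10>5 T:11>6)
P1 drop E (A beats it: P:7>6 Q:9>0 R:6>4 S:10>1 T:11>9)
P2 drop P (Q beats it: A:4>3 D:10>3)
P2 drop R (Q beats it: A:4>1 D:10>7)
P2 drop T (Q beats it: A:4>2 D:10>2)
P1→{A,D} P2→{Q,S}

Survivors P1:{A,D} P2:{Q,S}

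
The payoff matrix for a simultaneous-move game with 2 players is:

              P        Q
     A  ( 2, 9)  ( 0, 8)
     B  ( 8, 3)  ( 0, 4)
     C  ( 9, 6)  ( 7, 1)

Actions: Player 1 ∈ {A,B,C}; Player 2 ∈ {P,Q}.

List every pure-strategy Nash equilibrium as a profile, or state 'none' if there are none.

(A,P): not NE [P1→C gives 9>2]
(A,Q): not NE [P1→C gives 7>0; P2→P gives 9>8]
(B,P): not NE [P1→C gives 9>8; P2→Q gives 4>3]
(B,Q): not NE [P1→C gives 7>0]
(C,P): NE
(C,Q): not NE [P2→P gives 6>1]

Nash profiles: (C,P)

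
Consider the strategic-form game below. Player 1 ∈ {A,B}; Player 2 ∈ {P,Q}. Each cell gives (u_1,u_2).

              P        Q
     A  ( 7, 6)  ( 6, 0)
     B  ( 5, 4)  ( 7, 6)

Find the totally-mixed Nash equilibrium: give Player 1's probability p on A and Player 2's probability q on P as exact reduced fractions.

p=1/4, q=1/3

P1 indiff ⇒ q·7+(1-q)·6 = q·5+(1-q)·7 ⇒ q(2) = (1-q)(1) ⇒ q = 1/3
P2 indiff ⇒ p·6+(1-p)·4 = p·0+(1-p)·6 ⇒ p(6) = (1-p)(2) ⇒ p = 1/4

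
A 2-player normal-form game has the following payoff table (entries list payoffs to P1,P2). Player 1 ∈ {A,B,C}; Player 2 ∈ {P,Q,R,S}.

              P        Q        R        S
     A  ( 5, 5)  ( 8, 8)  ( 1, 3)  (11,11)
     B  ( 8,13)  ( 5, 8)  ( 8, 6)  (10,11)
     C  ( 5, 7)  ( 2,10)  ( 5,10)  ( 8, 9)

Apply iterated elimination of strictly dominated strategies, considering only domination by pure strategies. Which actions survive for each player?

P1 drop C (B beats it: P:8>5 Q:5>2 R:8>5 S:10>8)
P2 drop Q (S beats it: A:11>8 B:11>8)
P2 drop R (P beats it: A:5>3 B:13>6)
P1→{A,B} P2→{P,S}

Survivors P1:{A,B} P2:{P,S}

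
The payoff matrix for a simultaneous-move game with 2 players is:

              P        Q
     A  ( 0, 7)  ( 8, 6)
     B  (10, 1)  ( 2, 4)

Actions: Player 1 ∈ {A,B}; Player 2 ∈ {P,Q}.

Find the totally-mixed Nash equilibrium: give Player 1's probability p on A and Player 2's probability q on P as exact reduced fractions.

P1 indiff ⇒ q·0+(1-q)·8 = q·10+(1-q)·2 ⇒ q(-10) = (1-q)(-6) ⇒ q = 3/8
P2 indiff ⇒ p·7+(1-p)·1 = p·6+(1-p)·4 ⇒ p(1) = (1-p)(3) ⇒ p = 3/4

P1 mixes 3/4 on A; P2 mixes 3/8 on P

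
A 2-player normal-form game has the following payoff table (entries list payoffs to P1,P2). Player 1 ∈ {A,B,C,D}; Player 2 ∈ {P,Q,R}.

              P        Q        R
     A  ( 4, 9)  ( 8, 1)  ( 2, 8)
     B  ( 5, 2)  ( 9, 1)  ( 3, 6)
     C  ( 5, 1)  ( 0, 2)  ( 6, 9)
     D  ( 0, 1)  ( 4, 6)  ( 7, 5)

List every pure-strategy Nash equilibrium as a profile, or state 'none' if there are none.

(A,P): not NE [P1→C gives 5>4]
(A,Q): not NE [P1→B gives 9>8; P2→P gives 9>1]
(A,R): not NE [P1→D gives 7>2; P2→P gives 9>8]
(B,P): not NE [P2→R gives 6>2]
(B,Q): not NE [P2→R gives 6>1]
(B,R): not NE [P1→D gives 7>3]
(C,P): not NE [P2→R gives 9>1]
(C,Q): not NE [P1→B gives 9>0; P2→R gives 9>2]
(C,R): not NE [P1→D gives 7>6]
(D,P): not NE [P1→C gives 5>0; P2→Q gives 6>1]
(D,Q): not NE [P1→B gives 9>4]
(D,R): not NE [P2→Q gives 6>5]

PSNE: ∅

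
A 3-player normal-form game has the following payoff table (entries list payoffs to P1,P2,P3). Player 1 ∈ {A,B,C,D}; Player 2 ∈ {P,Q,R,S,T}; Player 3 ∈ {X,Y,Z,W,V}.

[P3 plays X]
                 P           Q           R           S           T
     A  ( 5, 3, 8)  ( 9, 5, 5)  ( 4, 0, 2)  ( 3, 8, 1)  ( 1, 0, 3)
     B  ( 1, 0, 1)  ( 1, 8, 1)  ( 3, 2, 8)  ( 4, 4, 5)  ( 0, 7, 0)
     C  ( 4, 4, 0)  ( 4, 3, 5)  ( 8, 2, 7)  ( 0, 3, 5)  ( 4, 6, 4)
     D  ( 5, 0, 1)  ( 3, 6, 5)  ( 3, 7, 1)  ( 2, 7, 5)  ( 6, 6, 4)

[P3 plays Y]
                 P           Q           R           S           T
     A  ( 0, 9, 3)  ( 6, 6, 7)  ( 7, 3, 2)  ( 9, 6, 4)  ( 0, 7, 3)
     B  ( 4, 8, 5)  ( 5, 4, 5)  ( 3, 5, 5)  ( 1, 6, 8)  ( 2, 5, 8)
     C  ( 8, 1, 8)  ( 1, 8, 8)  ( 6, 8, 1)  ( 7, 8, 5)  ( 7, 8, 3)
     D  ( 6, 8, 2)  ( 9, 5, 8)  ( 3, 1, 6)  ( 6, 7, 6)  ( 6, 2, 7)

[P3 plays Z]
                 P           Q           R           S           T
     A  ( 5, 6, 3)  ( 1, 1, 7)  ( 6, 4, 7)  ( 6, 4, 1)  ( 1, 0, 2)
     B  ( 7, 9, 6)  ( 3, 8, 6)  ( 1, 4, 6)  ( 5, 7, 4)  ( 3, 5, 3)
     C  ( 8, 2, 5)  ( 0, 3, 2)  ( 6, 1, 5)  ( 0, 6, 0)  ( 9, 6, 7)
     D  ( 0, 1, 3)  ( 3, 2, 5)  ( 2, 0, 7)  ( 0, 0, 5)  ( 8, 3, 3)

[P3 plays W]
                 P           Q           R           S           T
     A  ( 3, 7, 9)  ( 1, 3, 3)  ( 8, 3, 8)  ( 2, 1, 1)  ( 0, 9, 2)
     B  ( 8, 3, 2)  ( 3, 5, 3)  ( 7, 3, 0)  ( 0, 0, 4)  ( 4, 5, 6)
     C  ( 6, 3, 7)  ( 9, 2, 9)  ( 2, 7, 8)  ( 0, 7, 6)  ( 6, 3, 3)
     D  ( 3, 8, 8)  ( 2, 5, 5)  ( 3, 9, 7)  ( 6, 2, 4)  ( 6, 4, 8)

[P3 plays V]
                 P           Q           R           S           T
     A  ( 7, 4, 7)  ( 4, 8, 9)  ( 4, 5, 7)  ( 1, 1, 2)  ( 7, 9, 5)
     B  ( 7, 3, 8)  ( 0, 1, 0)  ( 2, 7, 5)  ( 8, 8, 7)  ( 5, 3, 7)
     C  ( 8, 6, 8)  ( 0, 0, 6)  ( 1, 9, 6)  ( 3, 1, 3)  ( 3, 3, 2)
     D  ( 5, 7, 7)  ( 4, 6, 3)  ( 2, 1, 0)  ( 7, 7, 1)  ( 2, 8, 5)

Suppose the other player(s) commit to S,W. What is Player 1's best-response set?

u_1(A vs S,W) = 2
u_1(B vs S,W) = 0
u_1(C vs S,W) = 0
u_1(D vs S,W) = 6
max payoff 6 at {D}

BR_1 = {D}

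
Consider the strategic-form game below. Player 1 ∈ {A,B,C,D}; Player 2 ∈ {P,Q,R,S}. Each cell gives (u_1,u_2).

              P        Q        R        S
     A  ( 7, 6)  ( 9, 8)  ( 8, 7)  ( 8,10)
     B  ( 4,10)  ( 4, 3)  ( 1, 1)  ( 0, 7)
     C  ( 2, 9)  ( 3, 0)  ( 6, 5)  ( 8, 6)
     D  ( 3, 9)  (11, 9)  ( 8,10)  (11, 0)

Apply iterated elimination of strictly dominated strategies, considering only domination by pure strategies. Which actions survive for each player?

Survivors P1:{A,D} P2:{Q,R,S}

P1 drop B (A beats it: P:7>4 Q:9>4 R:8>1 S:8>0)
P1 drop C (D beats it: P:3>2 Q:11>3 R:8>6 S:11>8)
P2 drop P (R beats it: A:7>6 D:10>9)
P1→{A,D} P2→{Q,R,S}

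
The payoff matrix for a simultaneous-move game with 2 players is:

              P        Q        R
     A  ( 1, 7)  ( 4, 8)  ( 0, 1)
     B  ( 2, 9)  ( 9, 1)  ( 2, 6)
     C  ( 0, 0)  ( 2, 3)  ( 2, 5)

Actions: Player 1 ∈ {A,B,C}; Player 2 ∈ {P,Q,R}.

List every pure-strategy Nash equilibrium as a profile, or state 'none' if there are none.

(A,P): not NE [P1→B gives 2>1; P2→Q gives 8>7]
(A,Q): not NE [P1→B gives 9>4]
(A,R): not NE [P1→C gives 2>0; P2→Q gives 8>1]
(B,P): NE
(B,Q): not NE [P2→P gives 9>1]
(B,R): not NE [P2→P gives 9>6]
(C,P): not NE [P1→B gives 2>0; P2→R gives 5>0]
(C,Q): not NE [P1→B gives 9>2; P2→R gives 5>3]
(C,R): NE

NE set: (B,P), (C,R)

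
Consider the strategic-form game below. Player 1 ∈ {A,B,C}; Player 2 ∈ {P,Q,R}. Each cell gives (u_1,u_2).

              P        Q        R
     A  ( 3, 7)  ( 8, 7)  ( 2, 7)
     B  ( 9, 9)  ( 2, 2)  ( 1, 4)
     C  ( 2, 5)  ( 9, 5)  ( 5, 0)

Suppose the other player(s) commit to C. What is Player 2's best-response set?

u_2(P vs C) = 5
u_2(Q vs C) = 5
u_2(R vs C) = 0
max payoff 5 at {P,Q}

P2 best: {P,Q}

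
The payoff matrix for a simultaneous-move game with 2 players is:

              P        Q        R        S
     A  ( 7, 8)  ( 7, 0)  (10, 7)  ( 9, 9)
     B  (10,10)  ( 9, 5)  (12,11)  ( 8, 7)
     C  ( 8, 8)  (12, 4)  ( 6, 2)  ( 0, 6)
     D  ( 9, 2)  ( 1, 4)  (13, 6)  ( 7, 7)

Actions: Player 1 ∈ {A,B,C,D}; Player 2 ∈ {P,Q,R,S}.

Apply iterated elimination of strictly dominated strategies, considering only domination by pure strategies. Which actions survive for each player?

IESDS → P1:{A,B,D} P2:{P,R,S}

P2 drop Q (S beats it: A:9>0 B:7>5 C:6>4 D:7>4)
P1 drop C (B beats it: P:10>8 R:12>6 S:8>0)
P1→{A,B,D} P2→{P,R,S}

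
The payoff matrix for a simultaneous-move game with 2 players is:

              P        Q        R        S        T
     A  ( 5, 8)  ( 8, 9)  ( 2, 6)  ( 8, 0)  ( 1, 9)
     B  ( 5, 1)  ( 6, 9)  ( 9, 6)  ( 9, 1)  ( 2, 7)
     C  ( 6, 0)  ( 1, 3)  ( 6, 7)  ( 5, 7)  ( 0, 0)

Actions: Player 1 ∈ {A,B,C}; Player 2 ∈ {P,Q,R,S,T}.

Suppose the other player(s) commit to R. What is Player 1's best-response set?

u_1(A vs R) = 2
u_1(B vs R) = 9
u_1(C vs R) = 6
max payoff 9 at {B}

BR_1 = {B}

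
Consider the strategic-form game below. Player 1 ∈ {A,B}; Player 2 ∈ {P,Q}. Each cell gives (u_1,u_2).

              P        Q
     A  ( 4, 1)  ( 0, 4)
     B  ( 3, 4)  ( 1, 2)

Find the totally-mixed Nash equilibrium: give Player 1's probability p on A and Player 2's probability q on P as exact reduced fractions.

P1 indiff ⇒ q·4+(1-q)·0 = q·3+(1-q)·1 ⇒ q(1) = (1-q)(1) ⇒ q = 1/2
P2 indiff ⇒ p·1+(1-p)·4 = p·4+(1-p)·2 ⇒ p(-3) = (1-p)(-2) ⇒ p = 2/5

p=2/5, q=1/2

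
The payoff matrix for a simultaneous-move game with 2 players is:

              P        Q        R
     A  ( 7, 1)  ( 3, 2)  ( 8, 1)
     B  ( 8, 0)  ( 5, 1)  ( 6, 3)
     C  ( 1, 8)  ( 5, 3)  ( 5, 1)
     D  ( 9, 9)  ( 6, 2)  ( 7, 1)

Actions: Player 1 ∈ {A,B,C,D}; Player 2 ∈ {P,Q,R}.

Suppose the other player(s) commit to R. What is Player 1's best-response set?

u_1(A vs R) = 8
u_1(B vs R) = 6
u_1(C vs R) = 5
u_1(D vs R) = 7
max payoff 8 at {A}

argmax u_1 = {A}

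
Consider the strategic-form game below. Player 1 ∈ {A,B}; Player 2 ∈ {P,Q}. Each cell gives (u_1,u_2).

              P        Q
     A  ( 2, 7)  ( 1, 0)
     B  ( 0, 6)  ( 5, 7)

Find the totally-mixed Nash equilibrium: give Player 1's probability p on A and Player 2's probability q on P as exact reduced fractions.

p=1/8, q=2/3

P1 indiff ⇒ q·2+(1-q)·1 = q·0+(1-q)·5 ⇒ q(2) = (1-q)(4) ⇒ q = 2/3
P2 indiff ⇒ p·7+(1-p)·6 = p·0+(1-p)·7 ⇒ p(7) = (1-p)(1) ⇒ p = 1/8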